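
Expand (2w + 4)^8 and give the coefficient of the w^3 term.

458752

The general term is C(8,j)·(2w)^j·(4)^(8-j); the w^3 term has j = 3.
C(8,3) = 56.
Coefficient = C(8,3) · 2^3 · 4^5 = 56 · 8 · 1024 = 458752.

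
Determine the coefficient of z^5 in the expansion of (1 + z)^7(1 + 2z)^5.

Coefficient of z^5 = Σ_{j} C(7,j)·1^j·C(5,5-j)·2^(5-j) for j from 0 to 5.
= 32 + 560 + 1680 + 1400 + 350 + 21 = 4043.

4043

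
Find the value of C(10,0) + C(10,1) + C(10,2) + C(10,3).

1 + 10 + 45 + 120 = 176.

176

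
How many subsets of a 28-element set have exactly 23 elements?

98280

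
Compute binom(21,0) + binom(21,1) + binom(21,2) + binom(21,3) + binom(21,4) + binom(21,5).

27896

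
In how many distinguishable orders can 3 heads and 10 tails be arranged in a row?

286

Choose positions for the heads: C(13,3) = 286.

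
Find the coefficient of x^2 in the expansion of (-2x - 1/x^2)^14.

1025024

General term: C(14,j)·(-2x)^j·(-1/x^2)^(14-j), with x-exponent 1j − 2(14−j) = 3j − 28.
Set 3j − 28 = 2: j = 10.
C(14,10) = 1001; (-2)^10 = 1024; (-1)^4 = 1.
Coefficient = 1001 · 1024 · 1 = 1025024.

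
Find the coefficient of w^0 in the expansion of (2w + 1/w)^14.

General term: C(14,j)·(2w)^j·(1/w)^(14-j), with w-exponent 1j − 1(14−j) = 2j − 14.
Set 2j − 14 = 0: j = 7.
C(14,7) = 3432; 2^7 = 128; 1^7 = 1.
Coefficient = 3432 · 128 · 1 = 439296.

439296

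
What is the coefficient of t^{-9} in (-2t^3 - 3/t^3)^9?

General term: C(9,j)·(-2t^3)^j·(-3/t^3)^(9-j), with t-exponent 3j − 3(9−j) = 6j − 27.
Set 6j − 27 = -9: j = 3.
C(9,3) = 84; (-2)^3 = -8; (-3)^6 = 729.
Coefficient = 84 · (-8) · 729 = -489888.

-489888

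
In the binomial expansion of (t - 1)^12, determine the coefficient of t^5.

The general term is C(12,j)·(t)^j·(-1)^(12-j); the t^5 term has j = 5.
C(12,5) = 792.
Coefficient = C(12,5) · (-1)^7 = 792 · (-1) = -792.

-792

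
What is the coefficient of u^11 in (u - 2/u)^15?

420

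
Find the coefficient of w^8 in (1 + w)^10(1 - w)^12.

Coefficient of w^8 = Σ_{j} C(10,j)·1^j·C(12,8-j)·(-1)^(8-j) for j from 0 to 8.
= 495 + (-7920) + 41580 + (-95040) + 103950 + (-55440) + 13860 + (-1440) + 45 = 90.

90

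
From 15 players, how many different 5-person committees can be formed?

This is C(15,5) = 3003.

3003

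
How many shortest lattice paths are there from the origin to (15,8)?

490314

Each path is a sequence of 23 steps with 15 rights: C(23,15) = 490314.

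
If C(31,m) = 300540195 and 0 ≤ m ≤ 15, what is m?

15

C(31,m) increases on 0 ≤ m ≤ 15. C(31,14) = 265182525 and C(31,15) = 300540195, so m = 15.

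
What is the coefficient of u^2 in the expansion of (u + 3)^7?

5103

The general term is C(7,j)·(u)^j·(3)^(7-j); the u^2 term has j = 2.
C(7,2) = 21.
Coefficient = C(7,2) · 3^5 = 21 · 243 = 5103.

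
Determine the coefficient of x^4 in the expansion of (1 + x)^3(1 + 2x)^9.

4482

Coefficient of x^4 = Σ_{j} C(3,j)·1^j·C(9,4-j)·2^(4-j) for j from 0 to 3.
= 2016 + 2016 + 432 + 18 = 4482.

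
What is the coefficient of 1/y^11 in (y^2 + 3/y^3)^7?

General term: C(7,j)·(y^2)^j·(3/y^3)^(7-j), with y-exponent 2j − 3(7−j) = 5j − 21.
Set 5j − 21 = -11: j = 2.
C(7,2) = 21; 1^2 = 1; 3^5 = 243.
Coefficient = 21 · 1 · 243 = 5103.

5103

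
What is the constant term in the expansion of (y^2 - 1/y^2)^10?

-252

General term: C(10,j)·(y^2)^j·(-1/y^2)^(10-j), with y-exponent 2j − 2(10−j) = 4j − 20.
Set 4j − 20 = 0: j = 5.
C(10,5) = 252; 1^5 = 1; (-1)^5 = -1.
Coefficient = 252 · 1 · (-1) = -252.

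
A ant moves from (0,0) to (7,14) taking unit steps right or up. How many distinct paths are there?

116280

Each path is a sequence of 21 steps with 7 rights: C(21,7) = 116280.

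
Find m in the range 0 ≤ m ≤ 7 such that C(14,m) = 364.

C(14,m) increases on 0 ≤ m ≤ 7. C(14,2) = 91 and C(14,3) = 364, so m = 3.

3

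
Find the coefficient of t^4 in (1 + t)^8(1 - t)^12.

-19

Coefficient of t^4 = Σ_{j} C(8,j)·1^j·C(12,4-j)·(-1)^(4-j) for j from 0 to 4.
= 495 + (-1760) + 1848 + (-672) + 70 = -19.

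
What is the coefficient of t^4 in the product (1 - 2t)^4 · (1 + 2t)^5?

96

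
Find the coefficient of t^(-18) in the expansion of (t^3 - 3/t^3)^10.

295245

General term: C(10,j)·(t^3)^j·(-3/t^3)^(10-j), with t-exponent 3j − 3(10−j) = 6j − 30.
Set 6j − 30 = -18: j = 2.
C(10,2) = 45; 1^2 = 1; (-3)^8 = 6561.
Coefficient = 45 · 1 · 6561 = 295245.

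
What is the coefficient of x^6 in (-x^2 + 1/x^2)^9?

84

General term: C(9,j)·(-x^2)^j·(1/x^2)^(9-j), with x-exponent 2j − 2(9−j) = 4j − 18.
Set 4j − 18 = 6: j = 6.
C(9,6) = 84; (-1)^6 = 1; 1^3 = 1.
Coefficient = 84 · 1 · 1 = 84.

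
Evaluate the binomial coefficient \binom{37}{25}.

C(37,25) = C(37,12) by symmetry.
C(37,12) = (37·36·35·34·33·32·31·30·29·28·27·26) / 12! = 887342319056793600 / 479001600 = 1852482996.

1852482996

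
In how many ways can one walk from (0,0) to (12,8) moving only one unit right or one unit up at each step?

Each path is a sequence of 20 steps with 12 rights: C(20,12) = 125970.

125970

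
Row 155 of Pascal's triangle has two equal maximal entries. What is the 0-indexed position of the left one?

For odd n = 155, C(155,j) peaks at j = (n−1)/2 and (n+1)/2; the lesser is 77.

77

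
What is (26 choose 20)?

230230

C(26,20) = C(26,6) by symmetry.
C(26,6) = (26·25·24·23·22·21) / 6! = 165765600 / 720 = 230230.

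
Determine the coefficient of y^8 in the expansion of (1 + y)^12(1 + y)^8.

125970

(1 + y)^12(1 + y)^8 = (1 + y)^20, so the coefficient of y^8 is C(20,8)·1^8 = 125970·1 = 125970.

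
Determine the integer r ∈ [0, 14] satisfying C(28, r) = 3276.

C(28,r) increases on 0 ≤ r ≤ 14. C(28,2) = 378 and C(28,3) = 3276, so r = 3.

3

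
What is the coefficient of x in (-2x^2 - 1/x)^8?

448

General term: C(8,j)·(-2x^2)^j·(-1/x)^(8-j), with x-exponent 2j − 1(8−j) = 3j − 8.
Set 3j − 8 = 1: j = 3.
C(8,3) = 56; (-2)^3 = -8; (-1)^5 = -1.
Coefficient = 56 · (-8) · (-1) = 448.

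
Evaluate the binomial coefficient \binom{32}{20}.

225792840

C(32,20) = C(32,12) by symmetry.
C(32,12) = (32·31·30·29·28·27·26·25·24·23·22·21) / 12! = 108155131628544000 / 479001600 = 225792840.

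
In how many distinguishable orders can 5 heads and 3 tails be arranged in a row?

56

Choose positions for the heads: C(8,5) = 56.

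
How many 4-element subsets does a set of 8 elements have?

70

C(8,4) = (8·7·6·5) / 4! = 1680 / 24 = 70.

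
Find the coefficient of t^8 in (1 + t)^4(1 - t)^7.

Coefficient of t^8 = Σ_{j} C(4,j)·1^j·C(7,8-j)·(-1)^(8-j) for j from 1 to 4.
= (-4) + 42 + (-84) + 35 = -11.

-11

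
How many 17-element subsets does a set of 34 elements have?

2333606220

C(34,17) = (34·33·32·31·30·29·28·27·26·25·24·23·22·21·20·19·18) / 17! = 830034394580628357120000 / 355687428096000 = 2333606220.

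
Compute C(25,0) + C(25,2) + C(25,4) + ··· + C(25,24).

Even-i terms of row 25 sum to 2^24 = 16777216.

16777216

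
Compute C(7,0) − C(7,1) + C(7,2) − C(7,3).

The partial alternating sum Σ_{k=0}^{3} (−1)^k C(7,k) = (−1)^3 C(6,3) = -20.

-20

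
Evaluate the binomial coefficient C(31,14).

265182525

C(31,14) = (31·30·29·28·27·26·25·24·23·22·21·20·19·18) / 14! = 23118159385601280000 / 87178291200 = 265182525.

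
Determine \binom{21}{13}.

203490

C(21,13) = C(21,8) by symmetry.
C(21,8) = (21·20·19·18·17·16·15·14) / 8! = 8204716800 / 40320 = 203490.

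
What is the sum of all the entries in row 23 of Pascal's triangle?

Setting x = 1 in (1+x)^23 gives Σ C(23,r) = 2^23 = 8388608.

8388608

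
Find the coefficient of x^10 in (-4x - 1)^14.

The general term is C(14,j)·(-4x)^j·(-1)^(14-j); the x^10 term has j = 10.
C(14,10) = 1001.
Coefficient = C(14,10) · (-4)^10 = 1001 · 1048576 = 1049624576.

1049624576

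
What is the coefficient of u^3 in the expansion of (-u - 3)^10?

The general term is C(10,j)·(-u)^j·(-3)^(10-j); the u^3 term has j = 3.
C(10,3) = 120.
Coefficient = C(10,3) · (-1)^3 · (-3)^7 = 120 · (-1) · (-2187) = 262440.

262440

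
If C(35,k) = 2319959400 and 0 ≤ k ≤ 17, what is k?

C(35,k) increases on 0 ≤ k ≤ 17. C(35,13) = 1476337800 and C(35,14) = 2319959400, so k = 14.

14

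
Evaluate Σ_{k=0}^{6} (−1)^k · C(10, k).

84

The partial alternating sum Σ_{k=0}^{6} (−1)^k C(10,k) = (−1)^6 C(9,6) = 84.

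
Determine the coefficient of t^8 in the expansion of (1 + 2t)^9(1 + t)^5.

130176

Coefficient of t^8 = Σ_{j} C(9,j)·2^j·C(5,8-j)·1^(8-j) for j from 3 to 8.
= 672 + 10080 + 40320 + 53760 + 23040 + 2304 = 130176.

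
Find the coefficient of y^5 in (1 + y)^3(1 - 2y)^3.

Coefficient of y^5 = Σ_{j} C(3,j)·1^j·C(3,5-j)·(-2)^(5-j) for j from 2 to 3.
= (-24) + 12 = -12.

-12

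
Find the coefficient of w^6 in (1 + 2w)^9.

5376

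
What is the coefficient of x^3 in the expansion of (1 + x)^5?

10

The general term is C(5,j)·(1)^j·(x)^(5-j); the x^3 term has j = 2.
C(5,2) = 10.
Coefficient = C(5,2) = 10.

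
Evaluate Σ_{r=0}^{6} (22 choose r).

110056

1 + 22 + 231 + 1540 + 7315 + 26334 + 74613 = 110056.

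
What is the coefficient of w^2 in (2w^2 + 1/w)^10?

3360

General term: C(10,j)·(2w^2)^j·(1/w)^(10-j), with w-exponent 2j − 1(10−j) = 3j − 10.
Set 3j − 10 = 2: j = 4.
C(10,4) = 210; 2^4 = 16; 1^6 = 1.
Coefficient = 210 · 16 · 1 = 3360.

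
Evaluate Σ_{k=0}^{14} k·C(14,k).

114688

Differentiating (1+x)^14 and setting x=1: Σ k·C(14,k) = 14·2^13 = 114688.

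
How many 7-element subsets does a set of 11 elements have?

330

C(11,7) = C(11,4) by symmetry.
C(11,4) = (11·10·9·8) / 4! = 7920 / 24 = 330.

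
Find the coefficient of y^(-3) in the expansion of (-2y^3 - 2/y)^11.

General term: C(11,j)·(-2y^3)^j·(-2/y)^(11-j), with y-exponent 3j − 1(11−j) = 4j − 11.
Set 4j − 11 = -3: j = 2.
C(11,2) = 55; (-2)^2 = 4; (-2)^9 = -512.
Coefficient = 55 · 4 · (-512) = -112640.

-112640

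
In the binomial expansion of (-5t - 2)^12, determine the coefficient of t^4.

79200000

The general term is C(12,j)·(-5t)^j·(-2)^(12-j); the t^4 term has j = 4.
C(12,4) = 495.
Coefficient = C(12,4) · (-5)^4 · (-2)^8 = 495 · 625 · 256 = 79200000.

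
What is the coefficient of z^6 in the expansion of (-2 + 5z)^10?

52500000

The general term is C(10,j)·(-2)^j·(5z)^(10-j); the z^6 term has j = 4.
C(10,4) = 210.
Coefficient = C(10,4) · (-2)^4 · 5^6 = 210 · 16 · 15625 = 52500000.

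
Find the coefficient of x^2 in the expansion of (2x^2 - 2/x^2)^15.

General term: C(15,j)·(2x^2)^j·(-2/x^2)^(15-j), with x-exponent 2j − 2(15−j) = 4j − 30.
Set 4j − 30 = 2: j = 8.
C(15,8) = 6435; 2^8 = 256; (-2)^7 = -128.
Coefficient = 6435 · 256 · (-128) = -210862080.

-210862080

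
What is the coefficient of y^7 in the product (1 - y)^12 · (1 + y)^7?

Coefficient of y^7 = Σ_{j} C(12,j)·(-1)^j·C(7,7-j)·1^(7-j) for j from 0 to 7.
= 1 + (-84) + 1386 + (-7700) + 17325 + (-16632) + 6468 + (-792) = -28.

-28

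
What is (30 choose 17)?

C(30,17) = C(30,13) by symmetry.
C(30,13) = (30·29·28·27·26·25·24·23·22·21·20·19·18) / 13! = 745747076954880000 / 6227020800 = 119759850.

119759850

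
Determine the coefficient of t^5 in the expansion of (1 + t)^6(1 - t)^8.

-30

Coefficient of t^5 = Σ_{j} C(6,j)·1^j·C(8,5-j)·(-1)^(5-j) for j from 0 to 5.
= (-56) + 420 + (-840) + 560 + (-120) + 6 = -30.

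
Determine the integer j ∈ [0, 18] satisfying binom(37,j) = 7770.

C(37,j) increases on 0 ≤ j ≤ 18. C(37,2) = 666 and C(37,3) = 7770, so j = 3.

3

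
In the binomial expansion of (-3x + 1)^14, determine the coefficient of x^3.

The general term is C(14,j)·(-3x)^j·(1)^(14-j); the x^3 term has j = 3.
C(14,3) = 364.
Coefficient = C(14,3) · (-3)^3 = 364 · (-27) = -9828.

-9828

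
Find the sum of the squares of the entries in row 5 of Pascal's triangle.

252

Σ C(5,r)² is the coefficient of x^5 in (1+x)^5(1+x)^5 = (1+x)^10, i.e. C(10,5) = 252.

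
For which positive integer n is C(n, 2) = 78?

13

n(n−1)/2 = 78 ⇒ n(n−1) = 156. Since 13·12 = 156, n = 13.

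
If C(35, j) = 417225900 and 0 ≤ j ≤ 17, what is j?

11

C(35,j) increases on 0 ≤ j ≤ 17. C(35,10) = 183579396 and C(35,11) = 417225900, so j = 11.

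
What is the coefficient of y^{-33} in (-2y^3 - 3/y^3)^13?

-13817466

General term: C(13,j)·(-2y^3)^j·(-3/y^3)^(13-j), with y-exponent 3j − 3(13−j) = 6j − 39.
Set 6j − 39 = -33: j = 1.
C(13,1) = 13; (-2)^1 = -2; (-3)^12 = 531441.
Coefficient = 13 · (-2) · 531441 = -13817466.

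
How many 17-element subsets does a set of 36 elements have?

8597496600

C(36,17) = (36·35·34·33·32·31·30·29·28·27·26·25·24·23·22·21·20) / 17! = 3058021453718104473600000 / 355687428096000 = 8597496600.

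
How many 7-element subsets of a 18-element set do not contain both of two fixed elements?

All 7-subsets: C(18,7) = 31824. Those containing both fixed elements: C(16,5) = 4368.
31824 − 4368 = 27456.

27456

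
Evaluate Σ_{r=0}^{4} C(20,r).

1 + 20 + 190 + 1140 + 4845 = 6196.

6196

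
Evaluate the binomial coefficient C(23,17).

100947

C(23,17) = C(23,6) by symmetry.
C(23,6) = (23·22·21·20·19·18) / 6! = 72681840 / 720 = 100947.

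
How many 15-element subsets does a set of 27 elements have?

C(27,15) = C(27,12) by symmetry.
C(27,12) = (27·26·25·24·23·22·21·20·19·18·17·16) / 12! = 8326896754176000 / 479001600 = 17383860.

17383860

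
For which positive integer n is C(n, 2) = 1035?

46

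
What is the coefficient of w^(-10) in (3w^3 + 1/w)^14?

General term: C(14,j)·(3w^3)^j·(1/w)^(14-j), with w-exponent 3j − 1(14−j) = 4j − 14.
Set 4j − 14 = -10: j = 1.
C(14,1) = 14; 3^1 = 3; 1^13 = 1.
Coefficient = 14 · 3 · 1 = 42.

42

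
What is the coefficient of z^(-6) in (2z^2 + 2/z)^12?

270336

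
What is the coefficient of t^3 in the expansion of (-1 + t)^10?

-120

The general term is C(10,j)·(-1)^j·(t)^(10-j); the t^3 term has j = 7.
C(10,7) = 120.
Coefficient = C(10,7) · (-1)^7 = 120 · (-1) = -120.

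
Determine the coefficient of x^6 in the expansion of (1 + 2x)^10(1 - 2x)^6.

4096

Coefficient of x^6 = Σ_{j} C(10,j)·2^j·C(6,6-j)·(-2)^(6-j) for j from 0 to 6.
= 64 + (-3840) + 43200 + (-153600) + 201600 + (-96768) + 13440 = 4096.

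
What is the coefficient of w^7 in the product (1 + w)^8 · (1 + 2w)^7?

78592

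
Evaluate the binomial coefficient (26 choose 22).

C(26,22) = C(26,4) by symmetry.
C(26,4) = (26·25·24·23) / 4! = 358800 / 24 = 14950.

14950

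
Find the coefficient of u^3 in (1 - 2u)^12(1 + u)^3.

Coefficient of u^3 = Σ_{j} C(12,j)·(-2)^j·C(3,3-j)·1^(3-j) for j from 0 to 3.
= 1 + (-72) + 792 + (-1760) = -1039.

-1039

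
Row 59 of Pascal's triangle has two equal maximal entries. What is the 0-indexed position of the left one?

For odd n = 59, C(59,j) peaks at j = (n−1)/2 and (n+1)/2; the lower is 29.

29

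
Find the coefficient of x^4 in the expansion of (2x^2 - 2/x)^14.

49201152

General term: C(14,j)·(2x^2)^j·(-2/x)^(14-j), with x-exponent 2j − 1(14−j) = 3j − 14.
Set 3j − 14 = 4: j = 6.
C(14,6) = 3003; 2^6 = 64; (-2)^8 = 256.
Coefficient = 3003 · 64 · 256 = 49201152.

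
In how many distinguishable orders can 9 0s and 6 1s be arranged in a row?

5005

Choose positions for the 0s: C(15,9) = 5005.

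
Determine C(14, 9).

C(14,9) = C(14,5) by symmetry.
C(14,5) = (14·13·12·11·10) / 5! = 240240 / 120 = 2002.

2002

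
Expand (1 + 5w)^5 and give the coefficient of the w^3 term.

The general term is C(5,j)·(1)^j·(5w)^(5-j); the w^3 term has j = 2.
C(5,2) = 10.
Coefficient = C(5,2) · 5^3 = 10 · 125 = 1250.

1250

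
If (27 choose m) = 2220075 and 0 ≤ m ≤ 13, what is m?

8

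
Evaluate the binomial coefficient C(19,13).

C(19,13) = C(19,6) by symmetry.
C(19,6) = (19·18·17·16·15·14) / 6! = 19535040 / 720 = 27132.

27132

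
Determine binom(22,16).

C(22,16) = C(22,6) by symmetry.
C(22,6) = (22·21·20·19·18·17) / 6! = 53721360 / 720 = 74613.

74613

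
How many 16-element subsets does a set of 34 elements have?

2203961430

C(34,16) = (34·33·32·31·30·29·28·27·26·25·24·23·22·21·20·19) / 16! = 46113021921146019840000 / 20922789888000 = 2203961430.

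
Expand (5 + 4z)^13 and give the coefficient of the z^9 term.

The general term is C(13,j)·(5)^j·(4z)^(13-j); the z^9 term has j = 4.
C(13,4) = 715.
Coefficient = C(13,4) · 5^4 · 4^9 = 715 · 625 · 262144 = 117145600000.

117145600000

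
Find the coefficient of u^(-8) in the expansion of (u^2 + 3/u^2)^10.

General term: C(10,j)·(u^2)^j·(3/u^2)^(10-j), with u-exponent 2j − 2(10−j) = 4j − 20.
Set 4j − 20 = -8: j = 3.
C(10,3) = 120; 1^3 = 1; 3^7 = 2187.
Coefficient = 120 · 1 · 2187 = 262440.

262440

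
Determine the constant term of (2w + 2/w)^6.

General term: C(6,j)·(2w)^j·(2/w)^(6-j), with w-exponent 1j − 1(6−j) = 2j − 6.
Set 2j − 6 = 0: j = 3.
C(6,3) = 20; 2^3 = 8; 2^3 = 8.
Coefficient = 20 · 8 · 8 = 1280.

1280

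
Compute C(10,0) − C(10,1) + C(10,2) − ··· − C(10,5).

-126

The partial alternating sum Σ_{k=0}^{5} (−1)^k C(10,k) = (−1)^5 C(9,5) = -126.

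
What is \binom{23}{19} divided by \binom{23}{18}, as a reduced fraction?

C(n,k+1)/C(n,k) = (n−k)/(k+1) = (23−18)/(18+1) = 5/19.

5/19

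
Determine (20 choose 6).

38760

C(20,6) = (20·19·18·17·16·15) / 6! = 27907200 / 720 = 38760.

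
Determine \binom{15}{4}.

C(15,4) = (15·14·13·12) / 4! = 32760 / 24 = 1365.

1365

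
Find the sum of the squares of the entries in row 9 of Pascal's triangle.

48620

By Vandermonde's identity, Σ C(9,i)² = C(18,9) = 48620.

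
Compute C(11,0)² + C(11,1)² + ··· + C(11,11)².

705432

Σ C(11,i)² is the coefficient of x^11 in (1+x)^11(1+x)^11 = (1+x)^22, i.e. C(22,11) = 705432.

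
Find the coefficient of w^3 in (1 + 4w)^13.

18304

The general term is C(13,j)·(1)^j·(4w)^(13-j); the w^3 term has j = 10.
C(13,10) = 286.
Coefficient = C(13,10) · 4^3 = 286 · 64 = 18304.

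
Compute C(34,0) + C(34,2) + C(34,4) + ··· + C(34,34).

8589934592

Half of (1+1)^34 + (1−1)^34 gives the even-index sum: 2^33 = 8589934592.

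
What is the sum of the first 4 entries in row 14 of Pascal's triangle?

470

1 + 14 + 91 + 364 = 470.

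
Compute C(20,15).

15504

C(20,15) = C(20,5) by symmetry.
C(20,5) = (20·19·18·17·16) / 5! = 1860480 / 120 = 15504.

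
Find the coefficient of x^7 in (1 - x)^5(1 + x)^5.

Coefficient of x^7 = Σ_{j} C(5,j)·(-1)^j·C(5,7-j)·1^(7-j) for j from 2 to 5.
= 10 + (-50) + 50 + (-10) = 0.

0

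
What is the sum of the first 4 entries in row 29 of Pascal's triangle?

4090

1 + 29 + 406 + 3654 = 4090.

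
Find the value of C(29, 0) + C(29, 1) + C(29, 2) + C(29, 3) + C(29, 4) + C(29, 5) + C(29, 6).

621616

1 + 29 + 406 + 3654 + 23751 + 118755 + 475020 = 621616.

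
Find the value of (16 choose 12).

C(16,12) = C(16,4) by symmetry.
C(16,4) = (16·15·14·13) / 4! = 43680 / 24 = 1820.

1820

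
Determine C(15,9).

C(15,9) = C(15,6) by symmetry.
C(15,6) = (15·14·13·12·11·10) / 6! = 3603600 / 720 = 5005.

5005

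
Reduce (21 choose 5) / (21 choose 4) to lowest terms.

17/5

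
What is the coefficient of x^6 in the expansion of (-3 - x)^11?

-112266

The general term is C(11,j)·(-3)^j·(-x)^(11-j); the x^6 term has j = 5.
C(11,5) = 462.
Coefficient = C(11,5) · (-3)^5 = 462 · (-243) = -112266.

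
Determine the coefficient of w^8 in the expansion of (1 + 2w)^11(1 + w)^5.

724680

Coefficient of w^8 = Σ_{j} C(11,j)·2^j·C(5,8-j)·1^(8-j) for j from 3 to 8.
= 1320 + 26400 + 147840 + 295680 + 211200 + 42240 = 724680.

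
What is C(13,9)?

715

C(13,9) = C(13,4) by symmetry.
C(13,4) = (13·12·11·10) / 4! = 17160 / 24 = 715.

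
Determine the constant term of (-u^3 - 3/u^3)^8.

General term: C(8,j)·(-u^3)^j·(-3/u^3)^(8-j), with u-exponent 3j − 3(8−j) = 6j − 24.
Set 6j − 24 = 0: j = 4.
C(8,4) = 70; (-1)^4 = 1; (-3)^4 = 81.
Coefficient = 70 · 1 · 81 = 5670.

5670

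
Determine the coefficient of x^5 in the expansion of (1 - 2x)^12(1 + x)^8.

Coefficient of x^5 = Σ_{j} C(12,j)·(-2)^j·C(8,5-j)·1^(5-j) for j from 0 to 5.
= 56 + (-1680) + 14784 + (-49280) + 63360 + (-25344) = 1896.

1896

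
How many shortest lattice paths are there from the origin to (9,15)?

Each path is a sequence of 24 steps with 9 rights: C(24,9) = 1307504.

1307504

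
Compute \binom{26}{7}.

657800

C(26,7) = (26·25·24·23·22·21·20) / 7! = 3315312000 / 5040 = 657800.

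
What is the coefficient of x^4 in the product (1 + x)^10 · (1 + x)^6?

1820

(1 + x)^10(1 + x)^6 = (1 + x)^16, so the coefficient of x^4 is C(16,4)·1^4 = 1820·1 = 1820.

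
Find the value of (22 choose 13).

C(22,13) = C(22,9) by symmetry.
C(22,9) = (22·21·20·19·18·17·16·15·14) / 9! = 180503769600 / 362880 = 497420.

497420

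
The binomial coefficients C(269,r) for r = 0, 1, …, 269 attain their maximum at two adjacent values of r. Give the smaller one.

134

For odd n = 269, C(269,r) peaks at r = (n−1)/2 and (n+1)/2; the smaller is 134.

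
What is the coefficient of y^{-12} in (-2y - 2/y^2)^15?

-164003840

General term: C(15,j)·(-2y)^j·(-2/y^2)^(15-j), with y-exponent 1j − 2(15−j) = 3j − 30.
Set 3j − 30 = -12: j = 6.
C(15,6) = 5005; (-2)^6 = 64; (-2)^9 = -512.
Coefficient = 5005 · 64 · (-512) = -164003840.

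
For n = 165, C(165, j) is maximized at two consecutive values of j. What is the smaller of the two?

82

For odd n = 165, C(165,j) peaks at j = (n−1)/2 and (n+1)/2; the smaller is 82.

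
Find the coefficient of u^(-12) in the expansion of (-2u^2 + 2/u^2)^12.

-901120

General term: C(12,j)·(-2u^2)^j·(2/u^2)^(12-j), with u-exponent 2j − 2(12−j) = 4j − 24.
Set 4j − 24 = -12: j = 3.
C(12,3) = 220; (-2)^3 = -8; 2^9 = 512.
Coefficient = 220 · (-8) · 512 = -901120.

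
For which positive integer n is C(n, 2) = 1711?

59

n(n−1)/2 = 1711 ⇒ n(n−1) = 3422. Since 59·58 = 3422, n = 59.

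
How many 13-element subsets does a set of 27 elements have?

20058300

C(27,13) = (27·26·25·24·23·22·21·20·19·18·17·16·15) / 13! = 124903451312640000 / 6227020800 = 20058300.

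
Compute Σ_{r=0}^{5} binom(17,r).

9402

1 + 17 + 136 + 680 + 2380 + 6188 = 9402.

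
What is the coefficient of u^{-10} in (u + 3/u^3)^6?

General term: C(6,j)·(u)^j·(3/u^3)^(6-j), with u-exponent 1j − 3(6−j) = 4j − 18.
Set 4j − 18 = -10: j = 2.
C(6,2) = 15; 1^2 = 1; 3^4 = 81.
Coefficient = 15 · 1 · 81 = 1215.

1215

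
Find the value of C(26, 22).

14950

C(26,22) = C(26,4) by symmetry.
C(26,4) = (26·25·24·23) / 4! = 358800 / 24 = 14950.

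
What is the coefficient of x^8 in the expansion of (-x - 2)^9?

The general term is C(9,j)·(-x)^j·(-2)^(9-j); the x^8 term has j = 8.
C(9,8) = 9.
Coefficient = C(9,8) · (-2)^1 = 9 · (-2) = -18.

-18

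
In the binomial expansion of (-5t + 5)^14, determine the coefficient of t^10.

6109619140625

The general term is C(14,j)·(-5t)^j·(5)^(14-j); the t^10 term has j = 10.
C(14,10) = 1001.
Coefficient = C(14,10) · (-5)^10 · 5^4 = 1001 · 9765625 · 625 = 6109619140625.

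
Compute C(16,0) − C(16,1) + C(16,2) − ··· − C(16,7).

-6435

The partial alternating sum Σ_{k=0}^{7} (−1)^k C(16,k) = (−1)^7 C(15,7) = -6435.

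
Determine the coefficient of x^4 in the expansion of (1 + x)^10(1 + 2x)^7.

Coefficient of x^4 = Σ_{j} C(10,j)·1^j·C(7,4-j)·2^(4-j) for j from 0 to 4.
= 560 + 2800 + 3780 + 1680 + 210 = 9030.

9030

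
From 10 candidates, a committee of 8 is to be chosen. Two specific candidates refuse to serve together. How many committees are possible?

All 8-subsets: C(10,8) = 45. Those containing both fixed elements: C(8,6) = 28.
45 − 28 = 17.

17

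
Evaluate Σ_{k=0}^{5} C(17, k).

1 + 17 + 136 + 680 + 2380 + 6188 = 9402.

9402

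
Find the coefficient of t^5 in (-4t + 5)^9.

The general term is C(9,j)·(-4t)^j·(5)^(9-j); the t^5 term has j = 5.
C(9,5) = 126.
Coefficient = C(9,5) · (-4)^5 · 5^4 = 126 · (-1024) · 625 = -80640000.

-80640000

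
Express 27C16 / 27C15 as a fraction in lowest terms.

3/4

C(n,k+1)/C(n,k) = (n−k)/(k+1) = (27−15)/(15+1) = 12/16 = 3/4.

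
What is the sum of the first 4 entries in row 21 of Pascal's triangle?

1562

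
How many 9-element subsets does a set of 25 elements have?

C(25,9) = (25·24·23·22·21·20·19·18·17) / 9! = 741354768000 / 362880 = 2042975.

2042975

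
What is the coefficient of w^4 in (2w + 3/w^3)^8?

3072

General term: C(8,j)·(2w)^j·(3/w^3)^(8-j), with w-exponent 1j − 3(8−j) = 4j − 24.
Set 4j − 24 = 4: j = 7.
C(8,7) = 8; 2^7 = 128; 3^1 = 3.
Coefficient = 8 · 128 · 3 = 3072.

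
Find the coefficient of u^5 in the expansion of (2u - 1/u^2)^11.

28160

General term: C(11,j)·(2u)^j·(-1/u^2)^(11-j), with u-exponent 1j − 2(11−j) = 3j − 22.
Set 3j − 22 = 5: j = 9.
C(11,9) = 55; 2^9 = 512; (-1)^2 = 1.
Coefficient = 55 · 512 · 1 = 28160.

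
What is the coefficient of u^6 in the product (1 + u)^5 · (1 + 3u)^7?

69384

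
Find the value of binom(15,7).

C(15,7) = (15·14·13·12·11·10·9) / 7! = 32432400 / 5040 = 6435.

6435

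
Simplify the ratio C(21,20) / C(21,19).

C(n,k+1)/C(n,k) = (n−k)/(k+1) = (21−19)/(19+1) = 2/20 = 1/10.

1/10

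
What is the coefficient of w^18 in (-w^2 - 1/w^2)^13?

-78

General term: C(13,j)·(-w^2)^j·(-1/w^2)^(13-j), with w-exponent 2j − 2(13−j) = 4j − 26.
Set 4j − 26 = 18: j = 11.
C(13,11) = 78; (-1)^11 = -1; (-1)^2 = 1.
Coefficient = 78 · (-1) · 1 = -78.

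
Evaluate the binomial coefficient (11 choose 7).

C(11,7) = C(11,4) by symmetry.
C(11,4) = (11·10·9·8) / 4! = 7920 / 24 = 330.

330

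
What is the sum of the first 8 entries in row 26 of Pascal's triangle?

1 + 26 + 325 + 2600 + 14950 + 65780 + 230230 + 657800 = 971712.

971712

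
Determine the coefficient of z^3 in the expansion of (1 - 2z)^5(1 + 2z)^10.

Coefficient of z^3 = Σ_{j} C(5,j)·(-2)^j·C(10,3-j)·2^(3-j) for j from 0 to 3.
= 960 + (-1800) + 800 + (-80) = -120.

-120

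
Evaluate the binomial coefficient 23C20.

1771

C(23,20) = C(23,3) by symmetry.
C(23,3) = (23·22·21) / 3! = 10626 / 6 = 1771.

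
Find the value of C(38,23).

15471286560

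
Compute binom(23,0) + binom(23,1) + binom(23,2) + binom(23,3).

2048

1 + 23 + 253 + 1771 = 2048.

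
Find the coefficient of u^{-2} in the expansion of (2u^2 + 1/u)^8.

112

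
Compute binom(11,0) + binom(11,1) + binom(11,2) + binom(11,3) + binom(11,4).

562

1 + 11 + 55 + 165 + 330 = 562.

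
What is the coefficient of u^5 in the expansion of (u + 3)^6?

18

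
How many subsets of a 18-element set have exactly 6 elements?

Choose the 6 positions: C(18,6) = 18564.

18564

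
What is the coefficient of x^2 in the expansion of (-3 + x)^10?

295245

The general term is C(10,j)·(-3)^j·(x)^(10-j); the x^2 term has j = 8.
C(10,8) = 45.
Coefficient = C(10,8) · (-3)^8 = 45 · 6561 = 295245.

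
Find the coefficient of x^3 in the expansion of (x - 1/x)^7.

21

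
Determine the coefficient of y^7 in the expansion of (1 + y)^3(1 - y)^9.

Coefficient of y^7 = Σ_{j} C(3,j)·1^j·C(9,7-j)·(-1)^(7-j) for j from 0 to 3.
= (-36) + 252 + (-378) + 126 = -36.

-36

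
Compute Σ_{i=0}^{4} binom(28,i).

1 + 28 + 378 + 3276 + 20475 = 24158.

24158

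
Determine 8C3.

C(8,3) = (8·7·6) / 3! = 336 / 6 = 56.

56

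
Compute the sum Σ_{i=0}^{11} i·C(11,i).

11264

Differentiating (1+x)^11 and setting x=1: Σ i·C(11,i) = 11·2^10 = 11264.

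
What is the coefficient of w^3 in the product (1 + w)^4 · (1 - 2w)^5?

24

Coefficient of w^3 = Σ_{j} C(4,j)·1^j·C(5,3-j)·(-2)^(3-j) for j from 0 to 3.
= (-80) + 160 + (-60) + 4 = 24.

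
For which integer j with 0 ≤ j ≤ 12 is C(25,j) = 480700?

C(25,j) increases on 0 ≤ j ≤ 12. C(25,6) = 177100 and C(25,7) = 480700, so j = 7.

7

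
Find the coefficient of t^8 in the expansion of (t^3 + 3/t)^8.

General term: C(8,j)·(t^3)^j·(3/t)^(8-j), with t-exponent 3j − 1(8−j) = 4j − 8.
Set 4j − 8 = 8: j = 4.
C(8,4) = 70; 1^4 = 1; 3^4 = 81.
Coefficient = 70 · 1 · 81 = 5670.

5670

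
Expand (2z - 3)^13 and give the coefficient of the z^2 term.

-55269864

The general term is C(13,j)·(2z)^j·(-3)^(13-j); the z^2 term has j = 2.
C(13,2) = 78.
Coefficient = C(13,2) · 2^2 · (-3)^11 = 78 · 4 · (-177147) = -55269864.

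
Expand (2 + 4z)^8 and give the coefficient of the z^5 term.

458752

The general term is C(8,j)·(2)^j·(4z)^(8-j); the z^5 term has j = 3.
C(8,3) = 56.
Coefficient = C(8,3) · 2^3 · 4^5 = 56 · 8 · 1024 = 458752.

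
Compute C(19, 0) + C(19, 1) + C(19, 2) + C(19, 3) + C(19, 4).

1 + 19 + 171 + 969 + 3876 = 5036.

5036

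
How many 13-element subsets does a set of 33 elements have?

573166440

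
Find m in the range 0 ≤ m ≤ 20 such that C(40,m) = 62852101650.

16

C(40,m) increases on 0 ≤ m ≤ 20. C(40,15) = 40225345056 and C(40,16) = 62852101650, so m = 16.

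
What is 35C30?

324632

C(35,30) = C(35,5) by symmetry.
C(35,5) = (35·34·33·32·31) / 5! = 38955840 / 120 = 324632.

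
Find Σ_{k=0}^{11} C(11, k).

2048

Setting x = 1 in (1+x)^11 gives Σ C(11,k) = 2^11 = 2048.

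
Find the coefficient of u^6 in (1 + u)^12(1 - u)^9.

Coefficient of u^6 = Σ_{j} C(12,j)·1^j·C(9,6-j)·(-1)^(6-j) for j from 0 to 6.
= 84 + (-1512) + 8316 + (-18480) + 17820 + (-7128) + 924 = 24.

24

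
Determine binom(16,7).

C(16,7) = (16·15·14·13·12·11·10) / 7! = 57657600 / 5040 = 11440.

11440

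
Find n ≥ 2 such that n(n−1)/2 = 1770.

60

n(n−1)/2 = 1770 ⇒ n(n−1) = 3540. Since 60·59 = 3540, n = 60.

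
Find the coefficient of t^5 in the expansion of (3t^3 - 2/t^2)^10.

-1959552

General term: C(10,j)·(3t^3)^j·(-2/t^2)^(10-j), with t-exponent 3j − 2(10−j) = 5j − 20.
Set 5j − 20 = 5: j = 5.
C(10,5) = 252; 3^5 = 243; (-2)^5 = -32.
Coefficient = 252 · 243 · (-32) = -1959552.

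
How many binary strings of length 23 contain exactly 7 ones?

245157

Choose the 7 positions: C(23,7) = 245157.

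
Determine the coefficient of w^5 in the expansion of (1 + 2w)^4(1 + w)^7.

1925

Coefficient of w^5 = Σ_{j} C(4,j)·2^j·C(7,5-j)·1^(5-j) for j from 0 to 4.
= 21 + 280 + 840 + 672 + 112 = 1925.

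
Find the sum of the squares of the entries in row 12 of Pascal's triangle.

2704156

Σ C(12,j)² is the coefficient of x^12 in (1+x)^12(1+x)^12 = (1+x)^24, i.e. C(24,12) = 2704156.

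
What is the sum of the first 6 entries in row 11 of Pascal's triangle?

1 + 11 + 55 + 165 + 330 + 462 = 1024.

1024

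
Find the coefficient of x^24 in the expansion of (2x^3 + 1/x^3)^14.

745472

General term: C(14,j)·(2x^3)^j·(1/x^3)^(14-j), with x-exponent 3j − 3(14−j) = 6j − 42.
Set 6j − 42 = 24: j = 11.
C(14,11) = 364; 2^11 = 2048; 1^3 = 1.
Coefficient = 364 · 2048 · 1 = 745472.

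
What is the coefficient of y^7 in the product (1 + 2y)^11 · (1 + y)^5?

Coefficient of y^7 = Σ_{j} C(11,j)·2^j·C(5,7-j)·1^(7-j) for j from 2 to 7.
= 220 + 6600 + 52800 + 147840 + 147840 + 42240 = 397540.

397540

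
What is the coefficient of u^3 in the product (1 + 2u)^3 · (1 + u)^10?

518

Coefficient of u^3 = Σ_{j} C(3,j)·2^j·C(10,3-j)·1^(3-j) for j from 0 to 3.
= 120 + 270 + 120 + 8 = 518.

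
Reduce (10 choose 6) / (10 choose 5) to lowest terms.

5/6

C(n,k+1)/C(n,k) = (n−k)/(k+1) = (10−5)/(5+1) = 5/6.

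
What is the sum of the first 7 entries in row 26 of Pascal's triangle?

1 + 26 + 325 + 2600 + 14950 + 65780 + 230230 = 313912.

313912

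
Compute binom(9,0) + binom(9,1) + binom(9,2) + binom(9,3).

1 + 9 + 36 + 84 = 130.

130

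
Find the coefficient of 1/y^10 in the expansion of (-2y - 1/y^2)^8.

112

General term: C(8,j)·(-2y)^j·(-1/y^2)^(8-j), with y-exponent 1j − 2(8−j) = 3j − 16.
Set 3j − 16 = -10: j = 2.
C(8,2) = 28; (-2)^2 = 4; (-1)^6 = 1.
Coefficient = 28 · 4 · 1 = 112.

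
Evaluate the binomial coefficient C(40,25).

40225345056

C(40,25) = C(40,15) by symmetry.
C(40,15) = (40·39·38·37·36·35·34·33·32·31·30·29·28·27·26) / 15! = 52601652673686724608000 / 1307674368000 = 40225345056.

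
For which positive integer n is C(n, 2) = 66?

n(n−1)/2 = 66 ⇒ n(n−1) = 132. Since 12·11 = 132, n = 12.

12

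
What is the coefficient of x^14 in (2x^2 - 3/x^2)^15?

226437120

General term: C(15,j)·(2x^2)^j·(-3/x^2)^(15-j), with x-exponent 2j − 2(15−j) = 4j − 30.
Set 4j − 30 = 14: j = 11.
C(15,11) = 1365; 2^11 = 2048; (-3)^4 = 81.
Coefficient = 1365 · 2048 · 81 = 226437120.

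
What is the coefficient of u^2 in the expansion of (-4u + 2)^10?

184320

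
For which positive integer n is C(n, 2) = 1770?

60

n(n−1)/2 = 1770 ⇒ n(n−1) = 3540. Since 60·59 = 3540, n = 60.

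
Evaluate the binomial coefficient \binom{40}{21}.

131282408400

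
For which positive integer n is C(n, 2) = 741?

n(n−1)/2 = 741 ⇒ n(n−1) = 1482. Since 39·38 = 1482, n = 39.

39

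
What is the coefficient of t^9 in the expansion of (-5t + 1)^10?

The general term is C(10,j)·(-5t)^j·(1)^(10-j); the t^9 term has j = 9.
C(10,9) = 10.
Coefficient = C(10,9) · (-5)^9 = 10 · (-1953125) = -19531250.

-19531250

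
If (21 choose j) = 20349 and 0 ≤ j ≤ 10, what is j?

5

C(21,j) increases on 0 ≤ j ≤ 10. C(21,4) = 5985 and C(21,5) = 20349, so j = 5.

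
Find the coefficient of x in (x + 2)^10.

The general term is C(10,j)·(x)^j·(2)^(10-j); the x^1 term has j = 1.
C(10,1) = 10.
Coefficient = C(10,1) · 2^9 = 10 · 512 = 5120.

5120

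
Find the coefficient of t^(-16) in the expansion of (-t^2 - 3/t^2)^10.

General term: C(10,j)·(-t^2)^j·(-3/t^2)^(10-j), with t-exponent 2j − 2(10−j) = 4j − 20.
Set 4j − 20 = -16: j = 1.
C(10,1) = 10; (-1)^1 = -1; (-3)^9 = -19683.
Coefficient = 10 · (-1) · (-19683) = 196830.

196830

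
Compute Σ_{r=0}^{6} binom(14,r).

6476

1 + 14 + 91 + 364 + 1001 + 2002 + 3003 = 6476.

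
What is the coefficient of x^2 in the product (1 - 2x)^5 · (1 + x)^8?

Coefficient of x^2 = Σ_{j} C(5,j)·(-2)^j·C(8,2-j)·1^(2-j) for j from 0 to 2.
= 28 + (-80) + 40 = -12.

-12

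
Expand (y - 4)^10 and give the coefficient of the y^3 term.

-1966080

The general term is C(10,j)·(y)^j·(-4)^(10-j); the y^3 term has j = 3.
C(10,3) = 120.
Coefficient = C(10,3) · (-4)^7 = 120 · (-16384) = -1966080.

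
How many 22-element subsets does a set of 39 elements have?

C(39,22) = C(39,17) by symmetry.
C(39,17) = (39·38·37·36·35·34·33·32·31·30·29·28·27·26·25·24·23) / 17! = 18147570172421919989760000 / 355687428096000 = 51021117810.

51021117810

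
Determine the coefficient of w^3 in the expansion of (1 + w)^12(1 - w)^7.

-25

Coefficient of w^3 = Σ_{j} C(12,j)·1^j·C(7,3-j)·(-1)^(3-j) for j from 0 to 3.
= (-35) + 252 + (-462) + 220 = -25.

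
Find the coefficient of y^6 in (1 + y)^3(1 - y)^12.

-187

Coefficient of y^6 = Σ_{j} C(3,j)·1^j·C(12,6-j)·(-1)^(6-j) for j from 0 to 3.
= 924 + (-2376) + 1485 + (-220) = -187.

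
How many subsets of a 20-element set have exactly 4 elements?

Choose the 4 positions: C(20,4) = 4845.

4845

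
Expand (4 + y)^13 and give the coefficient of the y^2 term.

The general term is C(13,j)·(4)^j·(y)^(13-j); the y^2 term has j = 11.
C(13,11) = 78.
Coefficient = C(13,11) · 4^11 = 78 · 4194304 = 327155712.

327155712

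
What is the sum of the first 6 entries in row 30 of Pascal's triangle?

1 + 30 + 435 + 4060 + 27405 + 142506 = 174437.

174437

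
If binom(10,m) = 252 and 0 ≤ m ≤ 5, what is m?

5

C(10,m) increases on 0 ≤ m ≤ 5. C(10,4) = 210 and C(10,5) = 252, so m = 5.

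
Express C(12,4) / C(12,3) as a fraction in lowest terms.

C(n,k+1)/C(n,k) = (n−k)/(k+1) = (12−3)/(3+1) = 9/4.

9/4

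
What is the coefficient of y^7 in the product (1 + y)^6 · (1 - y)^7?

Coefficient of y^7 = Σ_{j} C(6,j)·1^j·C(7,7-j)·(-1)^(7-j) for j from 0 to 6.
= (-1) + 42 + (-315) + 700 + (-525) + 126 + (-7) = 20.

20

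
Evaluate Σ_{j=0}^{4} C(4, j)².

By Vandermonde's identity, Σ C(4,j)² = C(8,4) = 70.

70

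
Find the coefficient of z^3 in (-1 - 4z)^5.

-640

The general term is C(5,j)·(-1)^j·(-4z)^(5-j); the z^3 term has j = 2.
C(5,2) = 10.
Coefficient = C(5,2) · (-4)^3 = 10 · (-64) = -640.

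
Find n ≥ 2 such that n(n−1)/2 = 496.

32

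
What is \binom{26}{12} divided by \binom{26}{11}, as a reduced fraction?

C(n,k+1)/C(n,k) = (n−k)/(k+1) = (26−11)/(11+1) = 15/12 = 5/4.

5/4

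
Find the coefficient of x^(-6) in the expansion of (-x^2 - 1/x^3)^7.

-35

General term: C(7,j)·(-x^2)^j·(-1/x^3)^(7-j), with x-exponent 2j − 3(7−j) = 5j − 21.
Set 5j − 21 = -6: j = 3.
C(7,3) = 35; (-1)^3 = -1; (-1)^4 = 1.
Coefficient = 35 · (-1) · 1 = -35.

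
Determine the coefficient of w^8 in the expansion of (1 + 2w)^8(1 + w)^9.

432073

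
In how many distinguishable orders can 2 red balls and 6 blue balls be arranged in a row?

Choose positions for the red balls: C(8,2) = 28.

28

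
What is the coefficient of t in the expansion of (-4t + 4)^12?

The general term is C(12,j)·(-4t)^j·(4)^(12-j); the t^1 term has j = 1.
C(12,1) = 12.
Coefficient = C(12,1) · (-4)^1 · 4^11 = 12 · (-4) · 4194304 = -201326592.

-201326592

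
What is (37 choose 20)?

C(37,20) = C(37,17) by symmetry.
C(37,17) = (37·36·35·34·33·32·31·30·29·28·27·26·25·24·23·22·21) / 17! = 5657339689378493276160000 / 355687428096000 = 15905368710.

15905368710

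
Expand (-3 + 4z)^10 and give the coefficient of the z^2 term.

The general term is C(10,j)·(-3)^j·(4z)^(10-j); the z^2 term has j = 8.
C(10,8) = 45.
Coefficient = C(10,8) · (-3)^8 · 4^2 = 45 · 6561 · 16 = 4723920.

4723920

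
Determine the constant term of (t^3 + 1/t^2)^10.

210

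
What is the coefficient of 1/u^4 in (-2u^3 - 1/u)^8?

16

General term: C(8,j)·(-2u^3)^j·(-1/u)^(8-j), with u-exponent 3j − 1(8−j) = 4j − 8.
Set 4j − 8 = -4: j = 1.
C(8,1) = 8; (-2)^1 = -2; (-1)^7 = -1.
Coefficient = 8 · (-2) · (-1) = 16.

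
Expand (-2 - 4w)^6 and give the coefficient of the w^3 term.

The general term is C(6,j)·(-2)^j·(-4w)^(6-j); the w^3 term has j = 3.
C(6,3) = 20.
Coefficient = C(6,3) · (-2)^3 · (-4)^3 = 20 · (-8) · (-64) = 10240.

10240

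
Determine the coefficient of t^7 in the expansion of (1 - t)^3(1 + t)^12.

-99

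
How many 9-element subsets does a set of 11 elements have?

55

C(11,9) = C(11,2) by symmetry.
C(11,2) = (11·10) / 2! = 110 / 2 = 55.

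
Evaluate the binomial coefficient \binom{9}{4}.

126

C(9,4) = (9·8·7·6) / 4! = 3024 / 24 = 126.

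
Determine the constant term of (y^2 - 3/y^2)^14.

-7505784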